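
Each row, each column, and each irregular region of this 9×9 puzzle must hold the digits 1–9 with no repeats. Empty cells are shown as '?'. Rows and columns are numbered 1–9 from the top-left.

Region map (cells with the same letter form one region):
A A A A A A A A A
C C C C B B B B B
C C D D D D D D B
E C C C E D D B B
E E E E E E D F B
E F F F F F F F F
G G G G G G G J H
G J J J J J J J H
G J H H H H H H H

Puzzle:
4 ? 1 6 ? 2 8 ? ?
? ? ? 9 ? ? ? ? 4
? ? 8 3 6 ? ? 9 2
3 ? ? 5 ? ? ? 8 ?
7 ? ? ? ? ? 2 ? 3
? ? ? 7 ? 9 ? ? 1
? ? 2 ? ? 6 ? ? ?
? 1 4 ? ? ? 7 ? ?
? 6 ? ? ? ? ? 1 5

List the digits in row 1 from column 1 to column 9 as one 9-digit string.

row 3, column 1 = 1: row 3 has {2,3,6,8,9}; col 1 has {3,4,7}; region has {5,9} → only 1 remains.
row 8, column 9 = 6: in row 8, 6 can only go here (every other open cell in that row sees a 6).
row 4, column 3 = 6: in row 4, 6 can only go here (every other open cell in that row sees a 6).
row 5, column 8 = 6: in row 5, 6 can only go here (every other open cell in that row sees a 6).
row 2, column 7 = 6: in row 2, 6 can only go here (every other open cell in that row sees a 6).
row 6, column 1 = 6: in row 6, 6 can only go here (every other open cell in that row sees a 6).
row 2, column 1 = 2: in column 1, 2 can only go here (every other open cell in that column sees a 2).
row 2, column 2 = 8: in row 2, 8 can only go here (every other open cell in that row sees an 8).
row 2, column 3 = 3: in row 2, 3 can only go here (every other open cell in that row sees a 3).
row 6, column 3 = 5: row 6 has {1,6,7,9}; col 3 has {1,2,3,4,6,8}; region has {1,6,7,9} → only 5 remains.
row 5, column 3 = 9: row 5 has {2,3,6,7}; col 3 has {1,2,3,4,5,6,8}; region has {3,6,7} → only 9 remains.
row 9, column 3 = 7: row 9 has {1,5,6}; col 3 has {1,2,3,4,5,6,8,9}; region has {1,5,6} → only 7 remains.
row 4, column 5 = 2: in row 4, 2 can only go here (every other open cell in that row sees a 2).
row 4, column 9 = 9: in row 4, 9 can only go here (every other open cell in that row sees a 9).
row 1, column 9 = 7: row 1 has {1,2,4,6,8}; col 9 has {1,2,3,4,5,6,9}; region has {1,2,4,6,8} → only 7 remains.
row 7, column 9 = 8: row 7 has {2,6}; col 9 has {1,2,3,4,5,6,7,9}; region has {1,5,6,7} → only 8 remains.
row 6, column 5 = 8: in row 6, 8 can only go here (every other open cell in that row sees an 8).
row 9, column 4 = 2: in row 9, 2 can only go here (every other open cell in that row sees a 2).
row 9, column 1 = 8: in row 9, 8 can only go here (every other open cell in that row sees an 8).
row 8, column 4 = 8: row 8 has {1,4,6,7}; col 4 has {2,3,5,6,7,9}; region has {1,4,6,7} → only 8 remains.
row 5, column 6 = 8: in row 5, 8 can only go here (every other open cell in that row sees an 8).
row 8, column 8 = 2: in row 8, 2 can only go here (every other open cell in that row sees a 2).
row 6, column 2 = 2: in row 6, 2 can only go here (every other open cell in that row sees a 2).
row 6, column 8 = 4: in column 8, 4 can only go here (every other open cell in that column sees a 4).
row 2, column 8 = 7: in column 8, 7 can only go here (every other open cell in that column sees a 7).
row 6, column 7 = 3: row 6 has {1,2,4,5,6,7,8,9}; col 7 has {2,6,7,8}; region has {1,2,4,5,6,7,8,9} → only 3 remains.
row 7, column 5 = 7: in column 5, 7 can only go here (every other open cell in that column sees a 7).
row 7, column 2 = 3: in region G, 3 can only go here (every other open cell in that region sees a 3).
row 7, column 8 = 5: row 7 has {2,3,6,7,8}; col 8 has {1,2,4,6,7,8,9}; region has {1,2,4,6,7,8} → only 5 remains.
row 8, column 6 = 3: row 8 has {1,2,4,6,7,8}; col 6 has {2,6,8,9}; region has {1,2,4,5,6,7,8} → only 3 remains.
row 9, column 6 = 4: row 9 has {1,2,5,6,7,8}; col 6 has {2,3,6,8,9}; region has {1,2,5,6,7,8} → only 4 remains.
row 9, column 7 = 9: row 9 has {1,2,4,5,6,7,8}; col 7 has {2,3,6,7,8}; region has {1,2,4,5,6,7,8} → only 9 remains.
row 1, column 8 = 3: row 1 has {1,2,4,6,7,8}; col 8 has {1,2,4,5,6,7,8,9}; region has {1,2,4,6,7,8} → only 3 remains.
row 7, column 1 = 9: row 7 has {2,3,5,6,7,8}; col 1 has {1,2,3,4,6,7,8}; region has {2,3,6,7,8} → only 9 remains.
row 8, column 1 = 5: row 8 has {1,2,3,4,6,7,8}; col 1 has {1,2,3,4,6,7,8,9}; region has {2,3,6,7,8,9} → only 5 remains.
row 8, column 5 = 9: row 8 has {1,2,3,4,5,6,7,8}; col 5 has {2,6,7,8}; region has {1,2,3,4,5,6,7,8} → only 9 remains.
row 9, column 5 = 3: row 9 has {1,2,4,5,6,7,8,9}; col 5 has {2,6,7,8,9}; region has {1,2,4,5,6,7,8,9} → only 3 remains.
row 1, column 5 = 5: row 1 has {1,2,3,4,6,7,8}; col 5 has {2,3,6,7,8,9}; region has {1,2,3,4,6,7,8} → only 5 remains.
row 2, column 5 = 1: row 2 has {2,3,4,6,7,8,9}; col 5 has {2,3,5,6,7,8,9}; region has {2,3,4,6,7,8,9} → only 1 remains.
row 2, column 6 = 5: row 2 has {1,2,3,4,6,7,8,9}; col 6 has {2,3,4,6,8,9}; region has {1,2,3,4,6,7,8,9} → only 5 remains.
row 3, column 6 = 7: row 3 has {1,2,3,6,8,9}; col 6 has {2,3,4,5,6,8,9}; region has {2,3,6,8,9} → only 7 remains.
row 4, column 6 = 1: row 4 has {2,3,5,6,8,9}; col 6 has {2,3,4,5,6,7,8,9}; region has {2,3,6,7,8,9} → only 1 remains.
row 4, column 7 = 4: row 4 has {1,2,3,5,6,8,9}; col 7 has {2,3,6,7,8,9}; region has {1,2,3,6,7,8,9} → only 4 remains.
row 5, column 5 = 4: row 5 has {2,3,6,7,8,9}; col 5 has {1,2,3,5,6,7,8,9}; region has {2,3,6,7,8,9} → only 4 remains.
row 7, column 7 = 1: row 7 has {2,3,5,6,7,8,9}; col 7 has {2,3,4,6,7,8,9}; region has {2,3,5,6,7,8,9} → only 1 remains.
row 1, column 2 = 9: row 1 has {1,2,3,4,5,6,7,8}; col 2 has {1,2,3,6,8}; region has {1,2,3,4,5,6,7,8} → only 9 remains.

491652837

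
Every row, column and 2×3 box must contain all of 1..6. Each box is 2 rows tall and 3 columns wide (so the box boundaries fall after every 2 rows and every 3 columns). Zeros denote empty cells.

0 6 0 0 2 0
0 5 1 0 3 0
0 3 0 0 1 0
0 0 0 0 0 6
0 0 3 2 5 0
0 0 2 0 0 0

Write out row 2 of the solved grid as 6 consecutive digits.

251634

R1C3 = 4 (sole candidate).
R2C1 = 2: row 2 has {1,3,5}; col 1 has {}; box has {1,4,5,6} → only 2 remains.
R2C6 = 4: row 2 has {1,2,3,5}; col 6 has {6}; box has {2,3} → only 4 remains.
R4C3 = 5 (sole candidate).
R4C5 = 4 (sole candidate).
R5C6 = 1 (sole candidate).
R6C5 = 6 (sole candidate).
R6C6 = 3 (sole candidate).
R1C1 = 3 (sole candidate).
R1C6 = 5 (sole candidate).
R2C4 = 6: row 2 has {1,2,3,4,5}; col 4 has {2}; box has {2,3,4,5} → only 6 remains.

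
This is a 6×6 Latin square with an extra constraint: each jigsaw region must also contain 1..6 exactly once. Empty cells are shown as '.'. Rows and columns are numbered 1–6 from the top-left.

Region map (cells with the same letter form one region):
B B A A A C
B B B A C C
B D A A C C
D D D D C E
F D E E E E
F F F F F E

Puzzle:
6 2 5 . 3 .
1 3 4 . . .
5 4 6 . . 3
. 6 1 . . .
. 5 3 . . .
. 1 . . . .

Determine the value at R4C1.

R2C4 = 2 (sole candidate).
R3C4 = 1 (sole candidate).
R3C5 = 2 (sole candidate).
R4C4 = 3 (sole candidate).
R6C3 = 2 (sole candidate).
R1C4 = 4 (sole candidate).
R1C6 = 1 (sole candidate).
R4C1 = 2: row 4 has {1,3,6}; col 1 has {1,5,6}; region has {1,3,4,5,6} → only 2 remains.

2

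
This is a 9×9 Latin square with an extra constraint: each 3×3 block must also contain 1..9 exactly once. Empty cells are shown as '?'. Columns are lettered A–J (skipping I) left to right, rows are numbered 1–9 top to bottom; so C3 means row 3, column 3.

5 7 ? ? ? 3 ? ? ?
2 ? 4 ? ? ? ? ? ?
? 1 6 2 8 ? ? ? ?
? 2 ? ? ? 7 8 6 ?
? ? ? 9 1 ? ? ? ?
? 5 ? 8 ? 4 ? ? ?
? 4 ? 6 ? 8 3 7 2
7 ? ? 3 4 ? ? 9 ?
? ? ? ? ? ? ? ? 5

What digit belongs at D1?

4

D4 = 5 (sole candidate).
E4 = 3 (sole candidate).
D1 = 4: in column 4, 4 can only go here (every other open cell in that column sees a 4).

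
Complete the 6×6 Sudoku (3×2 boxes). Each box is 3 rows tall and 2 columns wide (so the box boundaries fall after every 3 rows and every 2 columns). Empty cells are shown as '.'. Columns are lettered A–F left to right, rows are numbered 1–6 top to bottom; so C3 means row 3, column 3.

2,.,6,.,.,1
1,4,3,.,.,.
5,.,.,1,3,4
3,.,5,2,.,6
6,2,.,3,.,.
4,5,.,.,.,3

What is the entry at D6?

B1 = 3 (sole candidate).
E1 = 5 (sole candidate).
D2 = 5 (sole candidate).
F2 = 2 (sole candidate).
B3 = 6 (sole candidate).
C3 = 2 (sole candidate).
B4 = 1 (sole candidate).
E4 = 4 (sole candidate).
E5 = 1 (sole candidate).
F5 = 5 (sole candidate).
C6 = 1 (sole candidate).
D6 = 6: row 6 has {1,3,4,5}; col 4 has {1,2,3,5}; box has {1,2,3,5} → only 6 remains.

6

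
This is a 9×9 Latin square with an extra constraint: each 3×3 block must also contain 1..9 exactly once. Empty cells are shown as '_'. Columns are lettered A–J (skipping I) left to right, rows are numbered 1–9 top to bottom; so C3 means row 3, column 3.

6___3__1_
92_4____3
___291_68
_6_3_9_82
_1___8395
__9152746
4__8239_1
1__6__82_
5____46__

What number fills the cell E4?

4

G2 = 5: row 2 has {2,3,4,9}; col 7 has {3,6,7,8,9}; box has {1,3,6,8} → only 5 remains.
H2 = 7: row 2 has {2,3,4,5,9}; col 8 has {1,2,4,6,8,9}; box has {1,3,5,6,8} → only 7 remains.
G3 = 4: row 3 has {1,2,6,8,9}; col 7 has {3,5,6,7,8,9}; box has {1,3,5,6,7,8} → only 4 remains.
A4 = 7: row 4 has {2,3,6,8,9}; col 1 has {1,4,5,6,9}; box has {1,6,9} → only 7 remains.
E4 = 4: row 4 has {2,3,6,7,8,9}; col 5 has {2,3,5,9}; box has {1,2,3,5,8,9} → only 4 remains.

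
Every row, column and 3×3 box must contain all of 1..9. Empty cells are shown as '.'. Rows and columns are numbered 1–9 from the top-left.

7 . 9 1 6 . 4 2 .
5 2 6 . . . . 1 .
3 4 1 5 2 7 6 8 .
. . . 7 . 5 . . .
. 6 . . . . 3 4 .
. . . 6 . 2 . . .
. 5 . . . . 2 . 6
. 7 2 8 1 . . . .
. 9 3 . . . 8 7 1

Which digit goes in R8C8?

R1C2 = 8: row 1 has {1,2,4,6,7,9}; col 2 has {2,4,5,6,7,9}; box has {1,2,3,4,5,6,7,9} → only 8 remains.
R1C6 = 3: row 1 has {1,2,4,6,7,8,9}; col 6 has {2,5,7}; box has {1,2,5,6,7} → only 3 remains.
R1C9 = 5: row 1 has {1,2,3,4,6,7,8,9}; col 9 has {1,6}; box has {1,2,4,6,8} → only 5 remains.
R3C9 = 9: row 3 has {1,2,3,4,5,6,7,8}; col 9 has {1,5,6}; box has {1,2,4,5,6,8} → only 9 remains.
R5C4 = 9: row 5 has {3,4,6}; col 4 has {1,5,6,7,8}; box has {2,5,6,7} → only 9 remains.
R5C5 = 8: row 5 has {3,4,6,9}; col 5 has {1,2,6}; box has {2,5,6,7,9} → only 8 remains.
R5C6 = 1: row 5 has {3,4,6,8,9}; col 6 has {2,3,5,7}; box has {2,5,6,7,8,9} → only 1 remains.
R2C4 = 4: row 2 has {1,2,5,6}; col 4 has {1,5,6,7,8,9}; box has {1,2,3,5,6,7} → only 4 remains.
R2C5 = 9: row 2 has {1,2,4,5,6}; col 5 has {1,2,6,8}; box has {1,2,3,4,5,6,7} → only 9 remains.
R2C6 = 8: row 2 has {1,2,4,5,6,9}; col 6 has {1,2,3,5,7}; box has {1,2,3,4,5,6,7,9} → only 8 remains.
R2C7 = 7: row 2 has {1,2,4,5,6,8,9}; col 7 has {2,3,4,6,8}; box has {1,2,4,5,6,8,9} → only 7 remains.
R2C9 = 3: row 2 has {1,2,4,5,6,7,8,9}; col 9 has {1,5,6,9}; box has {1,2,4,5,6,7,8,9} → only 3 remains.
R5C1 = 2: row 5 has {1,3,4,6,8,9}; col 1 has {3,5,7}; box has {6} → only 2 remains.
R5C9 = 7: row 5 has {1,2,3,4,6,8,9}; col 9 has {1,3,5,6,9}; box has {3,4} → only 7 remains.
R6C9 = 8: row 6 has {2,6}; col 9 has {1,3,5,6,7,9}; box has {3,4,7} → only 8 remains.
R7C4 = 3: row 7 has {2,5,6}; col 4 has {1,4,5,6,7,8,9}; box has {1,8} → only 3 remains.
R7C8 = 9: row 7 has {2,3,5,6}; col 8 has {1,2,4,7,8}; box has {1,2,6,7,8} → only 9 remains.
R8C7 = 5: row 8 has {1,2,7,8}; col 7 has {2,3,4,6,7,8}; box has {1,2,6,7,8,9} → only 5 remains.
R8C8 = 3: row 8 has {1,2,5,7,8}; col 8 has {1,2,4,7,8,9}; box has {1,2,5,6,7,8,9} → only 3 remains.

3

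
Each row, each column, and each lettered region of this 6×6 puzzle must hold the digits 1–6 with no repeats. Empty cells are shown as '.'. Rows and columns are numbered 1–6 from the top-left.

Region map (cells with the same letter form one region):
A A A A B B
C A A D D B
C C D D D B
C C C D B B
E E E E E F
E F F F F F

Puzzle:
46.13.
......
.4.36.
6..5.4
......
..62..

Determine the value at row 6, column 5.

4

row 2, column 4 = 4 (sole candidate).
row 5, column 4 = 6 (sole candidate).
row 2, column 6 = 6 (hidden single in row 2).
row 6, column 5 = 4: in row 6, 4 can only go here (every other open cell in that row sees a 4).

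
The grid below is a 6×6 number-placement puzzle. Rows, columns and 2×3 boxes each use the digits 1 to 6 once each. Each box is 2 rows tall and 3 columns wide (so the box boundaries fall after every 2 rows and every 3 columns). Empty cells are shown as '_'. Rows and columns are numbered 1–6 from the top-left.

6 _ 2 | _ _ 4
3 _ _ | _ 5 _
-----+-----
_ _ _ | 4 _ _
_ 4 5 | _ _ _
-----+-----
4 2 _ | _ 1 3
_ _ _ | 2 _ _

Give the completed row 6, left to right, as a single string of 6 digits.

531246

r1c5 = 3 (sole candidate).
r2c2 = 1 (sole candidate).
r2c3 = 4 (sole candidate).
r2c4 = 6 (sole candidate).
r2c6 = 2 (sole candidate).
r5c3 = 6 (sole candidate).
r5c4 = 5 (sole candidate).
r6c6 = 6: row 6 has {2}; col 6 has {2,3,4}; box has {1,2,3,5} → only 6 remains.
r1c2 = 5 (sole candidate).
r1c4 = 1 (sole candidate).
r4c4 = 3 (sole candidate).
r4c6 = 1 (sole candidate).
r6c2 = 3: row 6 has {2,6}; col 2 has {1,2,4,5}; box has {2,4,6} → only 3 remains.
r6c3 = 1: row 6 has {2,3,6}; col 3 has {2,4,5,6}; box has {2,3,4,6} → only 1 remains.
r6c5 = 4: row 6 has {1,2,3,6}; col 5 has {1,3,5}; box has {1,2,3,5,6} → only 4 remains.
r3c2 = 6 (sole candidate).
r3c3 = 3 (sole candidate).
r3c5 = 2 (sole candidate).
r3c6 = 5 (sole candidate).
r4c1 = 2 (sole candidate).
r4c5 = 6 (sole candidate).
r6c1 = 5: row 6 has {1,2,3,4,6}; col 1 has {2,3,4,6}; box has {1,2,3,4,6} → only 5 remains.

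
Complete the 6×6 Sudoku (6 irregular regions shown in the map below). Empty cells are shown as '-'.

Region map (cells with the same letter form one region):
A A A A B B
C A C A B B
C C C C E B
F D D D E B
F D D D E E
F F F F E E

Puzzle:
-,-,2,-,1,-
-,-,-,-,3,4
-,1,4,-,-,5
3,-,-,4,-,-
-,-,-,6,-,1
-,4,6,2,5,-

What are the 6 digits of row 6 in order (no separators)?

146253

r1c6 = 6: row 1 has {1,2}; col 6 has {1,4,5}; region has {1,3,4,5} → only 6 remains.
r2c3 = 5: row 2 has {3,4}; col 3 has {2,4,6}; region has {1,4} → only 5 remains.
r2c4 = 1: row 2 has {3,4,5}; col 4 has {2,4,6}; region has {2} → only 1 remains.
r3c4 = 3: row 3 has {1,4,5}; col 4 has {1,2,4,6}; region has {1,4,5} → only 3 remains.
r4c3 = 1: row 4 has {3,4}; col 3 has {2,4,5,6}; region has {4,6} → only 1 remains.
r4c6 = 2: row 4 has {1,3,4}; col 6 has {1,4,5,6}; region has {1,3,4,5,6} → only 2 remains.
r5c1 = 5: row 5 has {1,6}; col 1 has {3}; region has {2,3,4,6} → only 5 remains.
r5c3 = 3: row 5 has {1,5,6}; col 3 has {1,2,4,5,6}; region has {1,4,6} → only 3 remains.
r6c1 = 1: row 6 has {2,4,5,6}; col 1 has {3,5}; region has {2,3,4,5,6} → only 1 remains.
r6c6 = 3: row 6 has {1,2,4,5,6}; col 6 has {1,2,4,5,6}; region has {1,5} → only 3 remains.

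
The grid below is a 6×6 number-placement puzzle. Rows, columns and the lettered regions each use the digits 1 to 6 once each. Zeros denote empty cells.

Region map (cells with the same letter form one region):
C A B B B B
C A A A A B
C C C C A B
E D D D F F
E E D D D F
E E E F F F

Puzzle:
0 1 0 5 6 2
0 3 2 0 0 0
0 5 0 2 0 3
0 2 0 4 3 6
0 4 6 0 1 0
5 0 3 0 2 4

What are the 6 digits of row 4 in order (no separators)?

row 1, column 3 = 4: row 1 has {1,2,5,6}; col 3 has {2,3,6}; region has {2,3,5,6} → only 4 remains.
row 2, column 4 = 6: row 2 has {2,3}; col 4 has {2,4,5}; region has {1,2,3} → only 6 remains.
row 2, column 6 = 1: row 2 has {2,3,6}; col 6 has {2,3,4,6}; region has {2,3,4,5,6} → only 1 remains.
row 3, column 3 = 1: row 3 has {2,3,5}; col 3 has {2,3,4,6}; region has {2,5} → only 1 remains.
row 3, column 5 = 4: row 3 has {1,2,3,5}; col 5 has {1,2,3,6}; region has {1,2,3,6} → only 4 remains.
row 4, column 1 = 1: row 4 has {2,3,4,6}; col 1 has {5}; region has {3,4,5} → only 1 remains.
row 4, column 3 = 5: row 4 has {1,2,3,4,6}; col 3 has {1,2,3,4,6}; region has {1,2,4,6} → only 5 remains.

125436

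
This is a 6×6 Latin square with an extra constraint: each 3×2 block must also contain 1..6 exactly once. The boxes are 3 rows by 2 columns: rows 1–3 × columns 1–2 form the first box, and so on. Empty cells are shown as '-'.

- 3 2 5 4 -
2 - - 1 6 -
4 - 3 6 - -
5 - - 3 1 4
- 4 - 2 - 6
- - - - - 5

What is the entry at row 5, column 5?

3

row 1, column 6 = 1 (sole candidate).
row 2, column 2 = 5 (sole candidate).
row 2, column 3 = 4 (sole candidate).
row 2, column 6 = 3 (sole candidate).
row 3, column 2 = 1 (sole candidate).
row 3, column 6 = 2 (sole candidate).
row 4, column 3 = 6 (sole candidate).
row 5, column 5 = 3: row 5 has {2,4,6}; col 5 has {1,4,6}; box has {1,4,5,6} → only 3 remains.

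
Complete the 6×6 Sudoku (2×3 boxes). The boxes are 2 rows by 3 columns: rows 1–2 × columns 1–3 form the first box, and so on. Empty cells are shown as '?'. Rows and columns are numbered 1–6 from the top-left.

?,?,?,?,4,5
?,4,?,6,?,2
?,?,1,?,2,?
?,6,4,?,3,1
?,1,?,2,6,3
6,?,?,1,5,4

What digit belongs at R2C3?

3

R1C4 = 3: row 1 has {4,5}; col 4 has {1,2,6}; box has {2,4,5,6} → only 3 remains.
R2C5 = 1: row 2 has {2,4,6}; col 5 has {2,3,4,5,6}; box has {2,3,4,5,6} → only 1 remains.
R3C6 = 6: row 3 has {1,2}; col 6 has {1,2,3,4,5}; box has {1,2,3} → only 6 remains.
R4C4 = 5: row 4 has {1,3,4,6}; col 4 has {1,2,3,6}; box has {1,2,3,6} → only 5 remains.
R5C3 = 5: row 5 has {1,2,3,6}; col 3 has {1,4}; box has {1,6} → only 5 remains.
R1C2 = 2: row 1 has {3,4,5}; col 2 has {1,4,6}; box has {4} → only 2 remains.
R1C3 = 6: row 1 has {2,3,4,5}; col 3 has {1,4,5}; box has {2,4} → only 6 remains.
R2C3 = 3: row 2 has {1,2,4,6}; col 3 has {1,4,5,6}; box has {2,4,6} → only 3 remains.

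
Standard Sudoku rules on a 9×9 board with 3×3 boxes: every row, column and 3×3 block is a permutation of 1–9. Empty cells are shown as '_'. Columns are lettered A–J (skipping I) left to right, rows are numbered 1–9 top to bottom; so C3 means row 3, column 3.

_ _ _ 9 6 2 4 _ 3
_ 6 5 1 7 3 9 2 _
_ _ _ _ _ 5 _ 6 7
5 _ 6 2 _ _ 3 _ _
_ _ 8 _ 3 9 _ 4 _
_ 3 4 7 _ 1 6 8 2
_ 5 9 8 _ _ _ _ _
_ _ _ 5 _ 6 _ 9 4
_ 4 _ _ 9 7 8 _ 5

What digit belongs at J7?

6

J2 = 8 (sole candidate).
D3 = 4 (sole candidate).
E3 = 8 (sole candidate).
G3 = 1 (sole candidate).
E4 = 4 (sole candidate).
F4 = 8 (sole candidate).
D5 = 6 (sole candidate).
J5 = 1 (sole candidate).
A6 = 9 (sole candidate).
E6 = 5 (sole candidate).
F7 = 4 (sole candidate).
J7 = 6: row 7 has {4,5,8,9}; col 9 has {1,2,3,4,5,7,8}; box has {4,5,8,9} → only 6 remains.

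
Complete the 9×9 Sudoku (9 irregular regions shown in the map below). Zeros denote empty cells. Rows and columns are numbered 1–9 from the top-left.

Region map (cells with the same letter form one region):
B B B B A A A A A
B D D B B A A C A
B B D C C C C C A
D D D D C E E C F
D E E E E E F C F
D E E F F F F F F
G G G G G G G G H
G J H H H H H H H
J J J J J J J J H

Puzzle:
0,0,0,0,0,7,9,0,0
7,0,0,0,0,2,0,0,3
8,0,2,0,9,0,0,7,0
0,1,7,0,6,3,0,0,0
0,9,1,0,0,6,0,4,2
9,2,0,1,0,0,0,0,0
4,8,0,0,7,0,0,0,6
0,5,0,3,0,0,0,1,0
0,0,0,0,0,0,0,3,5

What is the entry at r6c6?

4

r3c4 = 5 (sole candidate).
r3c6 = 1 (sole candidate).
r3c7 = 3 (sole candidate).
r3c9 = 4 (sole candidate).
r4c1 = 5 (sole candidate).
r5c1 = 3 (sole candidate).
r2c8 = 8 (sole candidate).
r3c2 = 6 (sole candidate).
r4c8 = 2 (sole candidate).
r2c2 = 4 (sole candidate).
r2c3 = 6 (sole candidate).
r2c4 = 9 (sole candidate).
r4c4 = 8 (sole candidate).
r4c7 = 4 (sole candidate).
r4c9 = 9 (sole candidate).
r5c4 = 7 (sole candidate).
r7c4 = 2 (sole candidate).
r8c1 = 6 (sole candidate).
r9c2 = 7 (sole candidate).
r1c2 = 3 (sole candidate).
r1c4 = 4 (sole candidate).
r9c4 = 6 (sole candidate).
r1c3 = 5 (sole candidate).
r1c8 = 6 (sole candidate).
r2c5 = 1 (sole candidate).
r2c7 = 5 (sole candidate).
r5c7 = 8 (sole candidate).
r6c3 = 8 (sole candidate).
r6c8 = 5 (sole candidate).
r6c9 = 7 (sole candidate).
r7c7 = 1 (sole candidate).
r7c8 = 9 (sole candidate).
r8c9 = 8 (sole candidate).
r9c7 = 2 (sole candidate).
r1c1 = 2 (sole candidate).
r1c5 = 8 (sole candidate).
r1c9 = 1 (sole candidate).
r5c5 = 5 (sole candidate).
r6c6 = 4: row 6 has {1,2,5,7,8,9}; col 6 has {1,2,3,6,7}; region has {1,2,5,7,8,9} → only 4 remains.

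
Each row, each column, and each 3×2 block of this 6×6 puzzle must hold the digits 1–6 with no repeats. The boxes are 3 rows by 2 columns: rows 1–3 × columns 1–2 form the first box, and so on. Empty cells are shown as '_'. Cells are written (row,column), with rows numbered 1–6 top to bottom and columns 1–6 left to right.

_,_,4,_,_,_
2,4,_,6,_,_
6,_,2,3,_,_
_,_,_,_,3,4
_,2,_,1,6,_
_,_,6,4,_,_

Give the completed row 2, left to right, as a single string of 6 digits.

(1,4) = 5 (sole candidate).
(2,3) = 1: row 2 has {2,4,6}; col 3 has {2,4,6}; box has {2,3,4,5,6} → only 1 remains.
(2,5) = 5: row 2 has {1,2,4,6}; col 5 has {3,6}; box has {} → only 5 remains.
(2,6) = 3: row 2 has {1,2,4,5,6}; col 6 has {4}; box has {5} → only 3 remains.

241653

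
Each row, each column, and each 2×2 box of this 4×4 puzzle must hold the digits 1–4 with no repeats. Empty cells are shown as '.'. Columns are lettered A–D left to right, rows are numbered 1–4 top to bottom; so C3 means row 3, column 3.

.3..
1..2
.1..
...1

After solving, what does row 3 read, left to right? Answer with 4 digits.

D1 = 4 (sole candidate).
B2 = 4 (sole candidate).
C2 = 3 (sole candidate).
D3 = 3: row 3 has {1}; col 4 has {1,2,4}; box has {1} → only 3 remains.
B4 = 2 (sole candidate).
C4 = 4 (sole candidate).
A1 = 2 (sole candidate).
C1 = 1 (sole candidate).
A3 = 4: row 3 has {1,3}; col 1 has {1,2}; box has {1,2} → only 4 remains.
C3 = 2: row 3 has {1,3,4}; col 3 has {1,3,4}; box has {1,3,4} → only 2 remains.

4123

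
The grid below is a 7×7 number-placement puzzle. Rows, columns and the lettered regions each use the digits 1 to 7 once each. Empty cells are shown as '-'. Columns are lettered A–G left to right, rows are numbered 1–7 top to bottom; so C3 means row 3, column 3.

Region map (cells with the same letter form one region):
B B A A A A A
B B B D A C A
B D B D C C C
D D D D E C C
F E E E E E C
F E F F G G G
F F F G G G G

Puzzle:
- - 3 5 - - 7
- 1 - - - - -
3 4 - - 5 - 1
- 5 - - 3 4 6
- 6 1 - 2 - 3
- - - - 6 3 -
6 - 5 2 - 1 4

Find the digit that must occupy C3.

7

B1 = 2: row 1 has {3,5,7}; col 2 has {1,4,5,6}; region has {1,3} → only 2 remains.
F1 = 6: row 1 has {2,3,5,7}; col 6 has {1,3,4}; region has {3,5,7} → only 6 remains.
E2 = 4: row 2 has {1}; col 5 has {2,3,5,6}; region has {3,5,6,7} → only 4 remains.
G2 = 2: row 2 has {1,4}; col 7 has {1,3,4,6,7}; region has {3,4,5,6,7} → only 2 remains.
B6 = 7: row 6 has {3,6}; col 2 has {1,2,4,5,6}; region has {1,2,3,6} → only 7 remains.
G6 = 5: row 6 has {3,6,7}; col 7 has {1,2,3,4,6,7}; region has {1,2,3,4,6} → only 5 remains.
B7 = 3: row 7 has {1,2,4,5,6}; col 2 has {1,2,4,5,6,7}; region has {5,6} → only 3 remains.
E7 = 7: row 7 has {1,2,3,4,5,6}; col 5 has {2,3,4,5,6}; region has {1,2,3,4,5,6} → only 7 remains.
A1 = 4: row 1 has {2,3,5,6,7}; col 1 has {3,6}; region has {1,2,3} → only 4 remains.
E1 = 1: row 1 has {2,3,4,5,6,7}; col 5 has {2,3,4,5,6,7}; region has {2,3,4,5,6,7} → only 1 remains.
F2 = 7: row 2 has {1,2,4}; col 6 has {1,3,4,6}; region has {1,3,4,5,6} → only 7 remains.
F3 = 2: row 3 has {1,3,4,5}; col 6 has {1,3,4,6,7}; region has {1,3,4,5,6,7} → only 2 remains.
A5 = 7: row 5 has {1,2,3,6}; col 1 has {3,4,6}; region has {3,5,6} → only 7 remains.
D5 = 4: row 5 has {1,2,3,6,7}; col 4 has {2,5}; region has {1,2,3,6,7} → only 4 remains.
F5 = 5: row 5 has {1,2,3,4,6,7}; col 6 has {1,2,3,4,6,7}; region has {1,2,3,4,6,7} → only 5 remains.
D6 = 1: row 6 has {3,5,6,7}; col 4 has {2,4,5}; region has {3,5,6,7} → only 1 remains.
A2 = 5: row 2 has {1,2,4,7}; col 1 has {3,4,6,7}; region has {1,2,3,4} → only 5 remains.
C2 = 6: row 2 has {1,2,4,5,7}; col 3 has {1,3,5}; region has {1,2,3,4,5} → only 6 remains.
D2 = 3: row 2 has {1,2,4,5,6,7}; col 4 has {1,2,4,5}; region has {4,5} → only 3 remains.
C3 = 7: row 3 has {1,2,3,4,5}; col 3 has {1,3,5,6}; region has {1,2,3,4,5,6} → only 7 remains.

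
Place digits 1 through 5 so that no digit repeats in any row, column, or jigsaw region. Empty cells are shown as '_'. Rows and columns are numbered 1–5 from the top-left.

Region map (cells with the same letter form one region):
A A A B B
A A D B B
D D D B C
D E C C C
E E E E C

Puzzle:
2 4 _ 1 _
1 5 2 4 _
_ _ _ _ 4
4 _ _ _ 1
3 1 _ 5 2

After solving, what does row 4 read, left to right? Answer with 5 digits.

42531

r1c3 = 3: row 1 has {1,2,4}; col 3 has {2}; region has {1,2,4,5} → only 3 remains.
r1c5 = 5: row 1 has {1,2,3,4}; col 5 has {1,2,4}; region has {1,4} → only 5 remains.
r2c5 = 3: row 2 has {1,2,4,5}; col 5 has {1,2,4,5}; region has {1,4,5} → only 3 remains.
r3c1 = 5: row 3 has {4}; col 1 has {1,2,3,4}; region has {2,4} → only 5 remains.
r3c2 = 3: row 3 has {4,5}; col 2 has {1,4,5}; region has {2,4,5} → only 3 remains.
r3c3 = 1: row 3 has {3,4,5}; col 3 has {2,3}; region has {2,3,4,5} → only 1 remains.
r3c4 = 2: row 3 has {1,3,4,5}; col 4 has {1,4,5}; region has {1,3,4,5} → only 2 remains.
r4c2 = 2: row 4 has {1,4}; col 2 has {1,3,4,5}; region has {1,3,5} → only 2 remains.
r4c3 = 5: row 4 has {1,2,4}; col 3 has {1,2,3}; region has {1,2,4} → only 5 remains.
r4c4 = 3: row 4 has {1,2,4,5}; col 4 has {1,2,4,5}; region has {1,2,4,5} → only 3 remains.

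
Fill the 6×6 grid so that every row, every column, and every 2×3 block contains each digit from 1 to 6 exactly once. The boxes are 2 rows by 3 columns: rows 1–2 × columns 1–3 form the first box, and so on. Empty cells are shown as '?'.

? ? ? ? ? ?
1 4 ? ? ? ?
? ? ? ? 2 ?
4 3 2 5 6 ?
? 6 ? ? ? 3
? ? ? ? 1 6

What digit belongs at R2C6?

R4C6 = 1 (sole candidate).
R3C6 = 4 (sole candidate).
R3C4 = 3 (sole candidate).
R1C4 = 1 (hidden single in row 1).
R1C5 = 4 (hidden single in row 1).
R5C5 = 5 (sole candidate).
R2C5 = 3 (sole candidate).
R5C1 = 2 (sole candidate).
R5C4 = 4 (sole candidate).
R6C2 = 5 (sole candidate).
R6C4 = 2 (sole candidate).
R1C2 = 2 (sole candidate).
R1C6 = 5 (sole candidate).
R2C4 = 6 (sole candidate).
R2C6 = 2: row 2 has {1,3,4,6}; col 6 has {1,3,4,5,6}; box has {1,3,4,5,6} → only 2 remains.

2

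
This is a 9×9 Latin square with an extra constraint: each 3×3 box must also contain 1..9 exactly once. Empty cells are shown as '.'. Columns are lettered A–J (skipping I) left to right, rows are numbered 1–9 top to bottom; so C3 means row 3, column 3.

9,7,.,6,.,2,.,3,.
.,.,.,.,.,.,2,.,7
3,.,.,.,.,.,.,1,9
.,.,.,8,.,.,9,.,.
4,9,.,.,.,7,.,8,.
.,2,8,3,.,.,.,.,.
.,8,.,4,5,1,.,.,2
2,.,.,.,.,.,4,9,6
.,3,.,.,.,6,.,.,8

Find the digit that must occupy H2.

H7 = 7: row 7 has {1,2,4,5,8}; col 8 has {1,3,8,9}; box has {2,4,6,8,9} → only 7 remains.
D8 = 7: row 8 has {2,4,6,9}; col 4 has {3,4,6,8}; box has {1,4,5,6} → only 7 remains.
H9 = 5: row 9 has {3,6,8}; col 8 has {1,3,7,8,9}; box has {2,4,6,7,8,9} → only 5 remains.
D3 = 5: row 3 has {1,3,9}; col 4 has {3,4,6,7,8}; box has {2,6} → only 5 remains.
A7 = 6: row 7 has {1,2,4,5,7,8}; col 1 has {2,3,4,9}; box has {2,3,8} → only 6 remains.
C7 = 9: row 7 has {1,2,4,5,6,7,8}; col 3 has {8}; box has {2,3,6,8} → only 9 remains.
G7 = 3: row 7 has {1,2,4,5,6,7,8,9}; col 7 has {2,4,9}; box has {2,4,5,6,7,8,9} → only 3 remains.
G9 = 1: row 9 has {3,5,6,8}; col 7 has {2,3,4,9}; box has {2,3,4,5,6,7,8,9} → only 1 remains.
A9 = 7: row 9 has {1,3,5,6,8}; col 1 has {2,3,4,6,9}; box has {2,3,6,8,9} → only 7 remains.
C9 = 4: row 9 has {1,3,5,6,7,8}; col 3 has {8,9}; box has {2,3,6,7,8,9} → only 4 remains.
C3 = 2: in row 3, 2 can only go here (every other open cell in that row sees a 2).
E3 = 7: in row 3, 7 can only go here (every other open cell in that row sees a 7).
C4 = 7: in row 4, 7 can only go here (every other open cell in that row sees a 7).
J4 = 3: in row 4, 3 can only go here (every other open cell in that row sees a 3).
C5 = 3: in row 5, 3 can only go here (every other open cell in that row sees a 3).
G6 = 7: in row 6, 7 can only go here (every other open cell in that row sees a 7).
A2 = 8: in column 1, 8 can only go here (every other open cell in that column sees an 8).
C2 = 6: in column 3, 6 can only go here (every other open cell in that column sees a 6).
H2 = 4: row 2 has {2,6,7,8}; col 8 has {1,3,5,7,8,9}; box has {1,2,3,7,9} → only 4 remains.

4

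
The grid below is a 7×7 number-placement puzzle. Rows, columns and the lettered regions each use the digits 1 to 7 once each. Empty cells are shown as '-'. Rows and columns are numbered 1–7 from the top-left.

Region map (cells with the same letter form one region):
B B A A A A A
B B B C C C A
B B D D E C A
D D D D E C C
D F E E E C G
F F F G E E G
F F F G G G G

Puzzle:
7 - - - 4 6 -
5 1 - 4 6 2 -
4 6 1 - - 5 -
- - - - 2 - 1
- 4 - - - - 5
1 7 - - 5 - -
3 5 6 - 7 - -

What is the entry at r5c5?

r2c3 = 3 (sole candidate).
r2c7 = 7 (sole candidate).
r3c5 = 3 (sole candidate).
r3c7 = 2 (sole candidate).
r4c1 = 6 (sole candidate).
r4c2 = 3 (sole candidate).
r4c6 = 7 (sole candidate).
r5c1 = 2 (sole candidate).
r5c3 = 7 (sole candidate).
r5c5 = 1: row 5 has {2,4,5,7}; col 5 has {2,3,4,5,6,7}; region has {2,3,5,7} → only 1 remains.

1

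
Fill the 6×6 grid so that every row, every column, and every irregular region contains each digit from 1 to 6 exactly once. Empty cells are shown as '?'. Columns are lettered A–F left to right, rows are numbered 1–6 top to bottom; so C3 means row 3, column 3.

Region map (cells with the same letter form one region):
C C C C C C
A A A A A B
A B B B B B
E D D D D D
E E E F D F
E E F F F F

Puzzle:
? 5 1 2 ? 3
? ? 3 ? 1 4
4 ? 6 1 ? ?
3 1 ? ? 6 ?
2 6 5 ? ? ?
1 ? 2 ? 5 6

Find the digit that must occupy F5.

A1 = 6 (sole candidate).
E1 = 4 (sole candidate).
A2 = 5 (sole candidate).
B2 = 2 (sole candidate).
D2 = 6 (sole candidate).
B3 = 3 (sole candidate).
E3 = 2 (sole candidate).
F3 = 5 (sole candidate).
C4 = 4 (sole candidate).
D4 = 5 (sole candidate).
F4 = 2 (sole candidate).
E5 = 3 (sole candidate).
F5 = 1: row 5 has {2,3,5,6}; col 6 has {2,3,4,5,6}; region has {2,5,6} → only 1 remains.

1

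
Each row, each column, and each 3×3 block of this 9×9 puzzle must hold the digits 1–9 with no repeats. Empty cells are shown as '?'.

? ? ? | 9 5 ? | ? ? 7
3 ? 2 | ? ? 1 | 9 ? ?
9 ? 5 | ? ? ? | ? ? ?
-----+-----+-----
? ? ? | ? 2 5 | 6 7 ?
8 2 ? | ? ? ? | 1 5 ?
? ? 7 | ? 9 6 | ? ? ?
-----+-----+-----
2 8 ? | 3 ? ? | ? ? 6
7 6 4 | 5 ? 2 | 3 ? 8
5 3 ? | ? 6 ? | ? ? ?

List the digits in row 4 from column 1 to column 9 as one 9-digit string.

193825674

R8C5 = 1 (sole candidate).
R8C8 = 9 (sole candidate).
R2C9 = 5 (hidden single in row 2).
R4C4 = 8: in row 4, 8 can only go here (every other open cell in that row sees an 8).
R5C3 = 6 (hidden single in row 5).
R5C9 = 9 (hidden single in row 5).
R6C2 = 5 (hidden single in row 6).
R7C7 = 5 (hidden single in row 7).
R9C6 = 8 (hidden single in row 9).
R9C3 = 9 (hidden single in row 9).
R7C3 = 1 (sole candidate).
R7C8 = 4 (sole candidate).
R1C3 = 8 (sole candidate).
R4C3 = 3: row 4 has {2,5,6,7,8}; col 3 has {1,2,4,5,6,7,8,9}; box has {2,5,6,7,8} → only 3 remains.
R4C9 = 4: row 4 has {2,3,5,6,7,8}; col 9 has {5,6,7,8,9}; box has {1,5,6,7,9} → only 4 remains.
R7C5 = 7 (sole candidate).
R7C6 = 9 (sole candidate).
R9C4 = 4 (sole candidate).
R4C1 = 1: row 4 has {2,3,4,5,6,7,8}; col 1 has {2,3,5,7,8,9}; box has {2,3,5,6,7,8} → only 1 remains.
R4C2 = 9: row 4 has {1,2,3,4,5,6,7,8}; col 2 has {2,3,5,6,8}; box has {1,2,3,5,6,7,8} → only 9 remains.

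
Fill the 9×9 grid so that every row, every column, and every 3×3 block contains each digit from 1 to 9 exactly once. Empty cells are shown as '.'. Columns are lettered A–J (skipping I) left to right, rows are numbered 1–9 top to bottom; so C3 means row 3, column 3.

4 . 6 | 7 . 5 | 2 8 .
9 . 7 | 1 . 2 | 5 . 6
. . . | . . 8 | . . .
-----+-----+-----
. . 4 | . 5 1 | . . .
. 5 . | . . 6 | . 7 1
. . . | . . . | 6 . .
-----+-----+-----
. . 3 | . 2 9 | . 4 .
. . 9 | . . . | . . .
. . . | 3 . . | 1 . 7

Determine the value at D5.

2

H2 = 3: row 2 has {1,2,5,6,7,9}; col 8 has {4,7,8}; box has {2,5,6,8} → only 3 remains.
G7 = 8: row 7 has {2,3,4,9}; col 7 has {1,2,5,6}; box has {1,4,7} → only 8 remains.
J7 = 5: row 7 has {2,3,4,8,9}; col 9 has {1,6,7}; box has {1,4,7,8} → only 5 remains.
G8 = 3: row 8 has {9}; col 7 has {1,2,5,6,8}; box has {1,4,5,7,8} → only 3 remains.
J8 = 2: row 8 has {3,9}; col 9 has {1,5,6,7}; box has {1,3,4,5,7,8} → only 2 remains.
F9 = 4: row 9 has {1,3,7}; col 6 has {1,2,5,6,8,9}; box has {2,3,9} → only 4 remains.
J1 = 9: row 1 has {2,4,5,6,7,8}; col 9 has {1,2,5,6,7}; box has {2,3,5,6,8} → only 9 remains.
B2 = 8: row 2 has {1,2,3,5,6,7,9}; col 2 has {5}; box has {4,6,7,9} → only 8 remains.
E2 = 4: row 2 has {1,2,3,5,6,7,8,9}; col 5 has {2,5}; box has {1,2,5,7,8} → only 4 remains.
H3 = 1: row 3 has {8}; col 8 has {3,4,7,8}; box has {2,3,5,6,8,9} → only 1 remains.
J3 = 4: row 3 has {1,8}; col 9 has {1,2,5,6,7,9}; box has {1,2,3,5,6,8,9} → only 4 remains.
G4 = 9: row 4 has {1,4,5}; col 7 has {1,2,3,5,6,8}; box has {1,6,7} → only 9 remains.
H4 = 2: row 4 has {1,4,5,9}; col 8 has {1,3,4,7,8}; box has {1,6,7,9} → only 2 remains.
G5 = 4: row 5 has {1,5,6,7}; col 7 has {1,2,3,5,6,8,9}; box has {1,2,6,7,9} → only 4 remains.
H6 = 5: row 6 has {6}; col 8 has {1,2,3,4,7,8}; box has {1,2,4,6,7,9} → only 5 remains.
D7 = 6: row 7 has {2,3,4,5,8,9}; col 4 has {1,3,7}; box has {2,3,4,9} → only 6 remains.
F8 = 7: row 8 has {2,3,9}; col 6 has {1,2,4,5,6,8,9}; box has {2,3,4,6,9} → only 7 remains.
H8 = 6: row 8 has {2,3,7,9}; col 8 has {1,2,3,4,5,7,8}; box has {1,2,3,4,5,7,8} → only 6 remains.
E9 = 8: row 9 has {1,3,4,7}; col 5 has {2,4,5}; box has {2,3,4,6,7,9} → only 8 remains.
H9 = 9: row 9 has {1,3,4,7,8}; col 8 has {1,2,3,4,5,6,7,8}; box has {1,2,3,4,5,6,7,8} → only 9 remains.
E1 = 3: row 1 has {2,4,5,6,7,8,9}; col 5 has {2,4,5,8}; box has {1,2,4,5,7,8} → only 3 remains.
D3 = 9: row 3 has {1,4,8}; col 4 has {1,3,6,7}; box has {1,2,3,4,5,7,8} → only 9 remains.
E3 = 6: row 3 has {1,4,8,9}; col 5 has {2,3,4,5,8}; box has {1,2,3,4,5,7,8,9} → only 6 remains.
G3 = 7: row 3 has {1,4,6,8,9}; col 7 has {1,2,3,4,5,6,8,9}; box has {1,2,3,4,5,6,8,9} → only 7 remains.
D4 = 8: row 4 has {1,2,4,5,9}; col 4 has {1,3,6,7,9}; box has {1,5,6} → only 8 remains.
J4 = 3: row 4 has {1,2,4,5,8,9}; col 9 has {1,2,4,5,6,7,9}; box has {1,2,4,5,6,7,9} → only 3 remains.
D5 = 2: row 5 has {1,4,5,6,7}; col 4 has {1,3,6,7,8,9}; box has {1,5,6,8} → only 2 remains.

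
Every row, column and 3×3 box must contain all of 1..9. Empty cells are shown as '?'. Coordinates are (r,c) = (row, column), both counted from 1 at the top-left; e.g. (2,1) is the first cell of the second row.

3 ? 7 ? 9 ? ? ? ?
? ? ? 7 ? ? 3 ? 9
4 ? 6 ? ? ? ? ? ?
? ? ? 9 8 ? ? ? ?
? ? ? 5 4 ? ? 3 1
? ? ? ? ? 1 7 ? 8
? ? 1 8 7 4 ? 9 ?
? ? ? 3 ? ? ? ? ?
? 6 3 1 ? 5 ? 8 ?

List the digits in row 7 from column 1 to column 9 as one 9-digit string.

(3,4) = 2: row 3 has {4,6}; col 4 has {1,3,5,7,8,9}; box has {7,9} → only 2 remains.
(6,4) = 6: row 6 has {1,7,8}; col 4 has {1,2,3,5,7,8,9}; box has {1,4,5,8,9} → only 6 remains.
(9,5) = 2: row 9 has {1,3,5,6,8}; col 5 has {4,7,8,9}; box has {1,3,4,5,7,8} → only 2 remains.
(9,7) = 4: row 9 has {1,2,3,5,6,8}; col 7 has {3,7}; box has {8,9} → only 4 remains.
(9,9) = 7: row 9 has {1,2,3,4,5,6,8}; col 9 has {1,8,9}; box has {4,8,9} → only 7 remains.
(1,4) = 4: row 1 has {3,7,9}; col 4 has {1,2,3,5,6,7,8,9}; box has {2,7,9} → only 4 remains.
(3,9) = 5: row 3 has {2,4,6}; col 9 has {1,7,8,9}; box has {3,9} → only 5 remains.
(6,5) = 3: row 6 has {1,6,7,8}; col 5 has {2,4,7,8,9}; box has {1,4,5,6,8,9} → only 3 remains.
(8,5) = 6: row 8 has {3}; col 5 has {2,3,4,7,8,9}; box has {1,2,3,4,5,7,8} → only 6 remains.
(8,6) = 9: row 8 has {3,6}; col 6 has {1,4,5}; box has {1,2,3,4,5,6,7,8} → only 9 remains.
(8,9) = 2: row 8 has {3,6,9}; col 9 has {1,5,7,8,9}; box has {4,7,8,9} → only 2 remains.
(9,1) = 9: row 9 has {1,2,3,4,5,6,7,8}; col 1 has {3,4}; box has {1,3,6} → only 9 remains.
(1,9) = 6: row 1 has {3,4,7,9}; col 9 has {1,2,5,7,8,9}; box has {3,5,9} → only 6 remains.
(3,5) = 1: row 3 has {2,4,5,6}; col 5 has {2,3,4,6,7,8,9}; box has {2,4,7,9} → only 1 remains.
(3,7) = 8: row 3 has {1,2,4,5,6}; col 7 has {3,4,7}; box has {3,5,6,9} → only 8 remains.
(3,8) = 7: row 3 has {1,2,4,5,6,8}; col 8 has {3,8,9}; box has {3,5,6,8,9} → only 7 remains.
(4,9) = 4: row 4 has {8,9}; col 9 has {1,2,5,6,7,8,9}; box has {1,3,7,8} → only 4 remains.
(7,9) = 3: row 7 has {1,4,7,8,9}; col 9 has {1,2,4,5,6,7,8,9}; box has {2,4,7,8,9} → only 3 remains.
(1,6) = 8: row 1 has {3,4,6,7,9}; col 6 has {1,4,5,9}; box has {1,2,4,7,9} → only 8 remains.
(2,5) = 5: row 2 has {3,7,9}; col 5 has {1,2,3,4,6,7,8,9}; box has {1,2,4,7,8,9} → only 5 remains.
(2,6) = 6: row 2 has {3,5,7,9}; col 6 has {1,4,5,8,9}; box has {1,2,4,5,7,8,9} → only 6 remains.
(3,2) = 9: row 3 has {1,2,4,5,6,7,8}; col 2 has {6}; box has {3,4,6,7} → only 9 remains.
(3,6) = 3: row 3 has {1,2,4,5,6,7,8,9}; col 6 has {1,4,5,6,8,9}; box has {1,2,4,5,6,7,8,9} → only 3 remains.
(1,2) = 5: in row 1, 5 can only go here (every other open cell in that row sees a 5).
(7,2) = 2: row 7 has {1,3,4,7,8,9}; col 2 has {5,6,9}; box has {1,3,6,9} → only 2 remains.
(6,2) = 4: row 6 has {1,3,6,7,8}; col 2 has {2,5,6,9}; box has {} → only 4 remains.
(7,1) = 5: row 7 has {1,2,3,4,7,8,9}; col 1 has {3,4,9}; box has {1,2,3,6,9} → only 5 remains.
(7,7) = 6: row 7 has {1,2,3,4,5,7,8,9}; col 7 has {3,4,7,8}; box has {2,3,4,7,8,9} → only 6 remains.

521874693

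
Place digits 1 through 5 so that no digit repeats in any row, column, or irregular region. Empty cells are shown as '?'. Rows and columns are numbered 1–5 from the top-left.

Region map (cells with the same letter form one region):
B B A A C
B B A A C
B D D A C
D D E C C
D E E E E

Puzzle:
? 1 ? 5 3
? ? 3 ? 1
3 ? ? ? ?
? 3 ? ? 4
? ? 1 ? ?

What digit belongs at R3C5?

5

R4C4 = 2 (sole candidate).
R2C4 = 4 (sole candidate).
R3C4 = 1 (sole candidate).
R3C5 = 5: row 3 has {1,3}; col 5 has {1,3,4}; region has {1,2,3,4} → only 5 remains.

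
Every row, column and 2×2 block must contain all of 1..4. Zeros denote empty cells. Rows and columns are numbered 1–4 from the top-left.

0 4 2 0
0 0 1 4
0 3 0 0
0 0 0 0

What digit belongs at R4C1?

R1C4 = 3: row 1 has {2,4}; col 4 has {4}; box has {1,2,4} → only 3 remains.
R2C2 = 2: row 2 has {1,4}; col 2 has {3,4}; box has {4} → only 2 remains.
R3C3 = 4: row 3 has {3}; col 3 has {1,2}; box has {} → only 4 remains.
R4C2 = 1: row 4 has {}; col 2 has {2,3,4}; box has {3} → only 1 remains.
R4C3 = 3: row 4 has {1}; col 3 has {1,2,4}; box has {4} → only 3 remains.
R4C4 = 2: row 4 has {1,3}; col 4 has {3,4}; box has {3,4} → only 2 remains.
R1C1 = 1: row 1 has {2,3,4}; col 1 has {}; box has {2,4} → only 1 remains.
R2C1 = 3: row 2 has {1,2,4}; col 1 has {1}; box has {1,2,4} → only 3 remains.
R3C1 = 2: row 3 has {3,4}; col 1 has {1,3}; box has {1,3} → only 2 remains.
R3C4 = 1: row 3 has {2,3,4}; col 4 has {2,3,4}; box has {2,3,4} → only 1 remains.
R4C1 = 4: row 4 has {1,2,3}; col 1 has {1,2,3}; box has {1,2,3} → only 4 remains.

4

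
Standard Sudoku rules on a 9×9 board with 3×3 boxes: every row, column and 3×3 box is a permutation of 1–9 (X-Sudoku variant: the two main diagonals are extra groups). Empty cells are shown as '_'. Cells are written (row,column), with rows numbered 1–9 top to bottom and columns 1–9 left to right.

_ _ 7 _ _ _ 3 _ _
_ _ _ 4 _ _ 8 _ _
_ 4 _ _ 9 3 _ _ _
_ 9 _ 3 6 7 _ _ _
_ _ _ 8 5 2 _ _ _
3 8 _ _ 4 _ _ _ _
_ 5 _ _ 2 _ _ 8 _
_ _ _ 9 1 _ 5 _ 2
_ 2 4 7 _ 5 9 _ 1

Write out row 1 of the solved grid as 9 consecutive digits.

(1,5) = 8: row 1 has {3,7}; col 5 has {1,2,4,5,6,9}; box has {3,4,9} → only 8 remains.
(2,2) = 6 (sole candidate).
(2,5) = 7 (sole candidate).
(2,6) = 1 (sole candidate).
(6,4) = 1 (sole candidate).
(6,6) = 9 (sole candidate).
(7,4) = 6 (sole candidate).
(7,6) = 4 (sole candidate).
(7,7) = 7 (sole candidate).
(7,9) = 3 (sole candidate).
(8,2) = 3 (sole candidate).
(8,6) = 8 (sole candidate).
(8,8) = 4 (sole candidate).
(9,5) = 3 (sole candidate).
(9,8) = 6 (sole candidate).
(1,1) = 2: row 1 has {3,7,8}; col 1 has {3}; box has {4,6,7}; main diagonal has {1,3,4,5,6,7,9} → only 2 remains.
(1,2) = 1: row 1 has {2,3,7,8}; col 2 has {2,3,4,5,6,8,9}; box has {2,4,6,7} → only 1 remains.
(1,4) = 5: row 1 has {1,2,3,7,8}; col 4 has {1,3,4,6,7,8,9}; box has {1,3,4,7,8,9} → only 5 remains.
(1,6) = 6: row 1 has {1,2,3,5,7,8}; col 6 has {1,2,3,4,5,7,8,9}; box has {1,3,4,5,7,8,9} → only 6 remains.
(1,8) = 9: row 1 has {1,2,3,5,6,7,8}; col 8 has {4,6,8}; box has {3,8} → only 9 remains.
(1,9) = 4: row 1 has {1,2,3,5,6,7,8,9}; col 9 has {1,2,3}; box has {3,8,9}; anti-diagonal has {1,3,5,7} → only 4 remains.

217586394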